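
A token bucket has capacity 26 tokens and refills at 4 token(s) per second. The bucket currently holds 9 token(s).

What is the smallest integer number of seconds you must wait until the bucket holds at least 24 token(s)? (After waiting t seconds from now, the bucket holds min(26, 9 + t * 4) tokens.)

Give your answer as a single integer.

Need 9 + t * 4 >= 24, so t >= 15/4.
Smallest integer t = ceil(15/4) = 4.

Answer: 4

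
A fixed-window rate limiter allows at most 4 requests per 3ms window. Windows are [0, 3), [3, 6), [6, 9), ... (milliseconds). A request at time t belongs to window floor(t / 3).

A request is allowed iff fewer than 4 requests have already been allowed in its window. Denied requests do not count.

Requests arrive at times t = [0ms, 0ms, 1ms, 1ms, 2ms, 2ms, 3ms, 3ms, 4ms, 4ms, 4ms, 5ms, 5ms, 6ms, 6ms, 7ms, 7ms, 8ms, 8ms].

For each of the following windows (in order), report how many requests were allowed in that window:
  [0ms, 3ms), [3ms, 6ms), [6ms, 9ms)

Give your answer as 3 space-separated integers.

Processing requests:
  req#1 t=0ms (window 0): ALLOW
  req#2 t=0ms (window 0): ALLOW
  req#3 t=1ms (window 0): ALLOW
  req#4 t=1ms (window 0): ALLOW
  req#5 t=2ms (window 0): DENY
  req#6 t=2ms (window 0): DENY
  req#7 t=3ms (window 1): ALLOW
  req#8 t=3ms (window 1): ALLOW
  req#9 t=4ms (window 1): ALLOW
  req#10 t=4ms (window 1): ALLOW
  req#11 t=4ms (window 1): DENY
  req#12 t=5ms (window 1): DENY
  req#13 t=5ms (window 1): DENY
  req#14 t=6ms (window 2): ALLOW
  req#15 t=6ms (window 2): ALLOW
  req#16 t=7ms (window 2): ALLOW
  req#17 t=7ms (window 2): ALLOW
  req#18 t=8ms (window 2): DENY
  req#19 t=8ms (window 2): DENY

Allowed counts by window: 4 4 4

Answer: 4 4 4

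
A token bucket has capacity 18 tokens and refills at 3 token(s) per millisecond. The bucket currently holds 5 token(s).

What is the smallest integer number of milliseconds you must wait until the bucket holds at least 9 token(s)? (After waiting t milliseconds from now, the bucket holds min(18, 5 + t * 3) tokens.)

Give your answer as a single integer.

Answer: 2

Derivation:
Need 5 + t * 3 >= 9, so t >= 4/3.
Smallest integer t = ceil(4/3) = 2.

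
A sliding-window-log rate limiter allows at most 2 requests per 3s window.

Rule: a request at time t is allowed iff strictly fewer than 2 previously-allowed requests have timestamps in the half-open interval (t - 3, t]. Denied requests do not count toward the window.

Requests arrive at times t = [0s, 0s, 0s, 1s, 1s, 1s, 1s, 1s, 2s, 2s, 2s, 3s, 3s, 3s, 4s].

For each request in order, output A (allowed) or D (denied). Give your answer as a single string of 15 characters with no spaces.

Tracking allowed requests in the window:
  req#1 t=0s: ALLOW
  req#2 t=0s: ALLOW
  req#3 t=0s: DENY
  req#4 t=1s: DENY
  req#5 t=1s: DENY
  req#6 t=1s: DENY
  req#7 t=1s: DENY
  req#8 t=1s: DENY
  req#9 t=2s: DENY
  req#10 t=2s: DENY
  req#11 t=2s: DENY
  req#12 t=3s: ALLOW
  req#13 t=3s: ALLOW
  req#14 t=3s: DENY
  req#15 t=4s: DENY

Answer: AADDDDDDDDDAADD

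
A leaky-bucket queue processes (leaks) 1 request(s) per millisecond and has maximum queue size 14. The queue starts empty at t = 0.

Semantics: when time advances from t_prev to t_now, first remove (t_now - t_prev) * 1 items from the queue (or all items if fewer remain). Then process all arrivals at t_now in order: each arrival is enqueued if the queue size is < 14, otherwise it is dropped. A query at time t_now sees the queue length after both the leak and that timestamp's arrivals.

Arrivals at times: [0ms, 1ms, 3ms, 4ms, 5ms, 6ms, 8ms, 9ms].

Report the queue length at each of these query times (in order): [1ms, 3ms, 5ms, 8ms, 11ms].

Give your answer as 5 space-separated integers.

Queue lengths at query times:
  query t=1ms: backlog = 1
  query t=3ms: backlog = 1
  query t=5ms: backlog = 1
  query t=8ms: backlog = 1
  query t=11ms: backlog = 0

Answer: 1 1 1 1 0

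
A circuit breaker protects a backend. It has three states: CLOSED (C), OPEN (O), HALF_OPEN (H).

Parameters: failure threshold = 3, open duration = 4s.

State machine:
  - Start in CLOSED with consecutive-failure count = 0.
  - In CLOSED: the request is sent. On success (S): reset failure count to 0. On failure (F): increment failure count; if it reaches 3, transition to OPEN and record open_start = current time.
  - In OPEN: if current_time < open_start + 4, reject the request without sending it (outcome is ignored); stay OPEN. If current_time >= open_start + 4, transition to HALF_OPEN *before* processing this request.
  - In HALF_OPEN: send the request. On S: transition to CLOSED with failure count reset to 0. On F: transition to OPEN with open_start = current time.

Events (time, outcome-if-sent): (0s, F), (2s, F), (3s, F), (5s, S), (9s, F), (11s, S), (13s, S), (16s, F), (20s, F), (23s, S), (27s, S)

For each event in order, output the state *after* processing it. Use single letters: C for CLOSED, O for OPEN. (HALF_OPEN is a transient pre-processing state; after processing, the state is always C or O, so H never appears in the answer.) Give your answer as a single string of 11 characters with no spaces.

State after each event:
  event#1 t=0s outcome=F: state=CLOSED
  event#2 t=2s outcome=F: state=CLOSED
  event#3 t=3s outcome=F: state=OPEN
  event#4 t=5s outcome=S: state=OPEN
  event#5 t=9s outcome=F: state=OPEN
  event#6 t=11s outcome=S: state=OPEN
  event#7 t=13s outcome=S: state=CLOSED
  event#8 t=16s outcome=F: state=CLOSED
  event#9 t=20s outcome=F: state=CLOSED
  event#10 t=23s outcome=S: state=CLOSED
  event#11 t=27s outcome=S: state=CLOSED

Answer: CCOOOOCCCCC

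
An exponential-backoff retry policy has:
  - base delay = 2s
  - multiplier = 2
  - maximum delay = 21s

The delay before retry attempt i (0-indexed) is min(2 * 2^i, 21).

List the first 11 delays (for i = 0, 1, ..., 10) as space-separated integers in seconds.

Answer: 2 4 8 16 21 21 21 21 21 21 21

Derivation:
Computing each delay:
  i=0: min(2*2^0, 21) = 2
  i=1: min(2*2^1, 21) = 4
  i=2: min(2*2^2, 21) = 8
  i=3: min(2*2^3, 21) = 16
  i=4: min(2*2^4, 21) = 21
  i=5: min(2*2^5, 21) = 21
  i=6: min(2*2^6, 21) = 21
  i=7: min(2*2^7, 21) = 21
  i=8: min(2*2^8, 21) = 21
  i=9: min(2*2^9, 21) = 21
  i=10: min(2*2^10, 21) = 21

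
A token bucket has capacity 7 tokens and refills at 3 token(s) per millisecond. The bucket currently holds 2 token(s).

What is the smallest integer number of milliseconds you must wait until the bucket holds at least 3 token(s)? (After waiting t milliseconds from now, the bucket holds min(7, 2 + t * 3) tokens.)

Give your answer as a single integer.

Answer: 1

Derivation:
Need 2 + t * 3 >= 3, so t >= 1/3.
Smallest integer t = ceil(1/3) = 1.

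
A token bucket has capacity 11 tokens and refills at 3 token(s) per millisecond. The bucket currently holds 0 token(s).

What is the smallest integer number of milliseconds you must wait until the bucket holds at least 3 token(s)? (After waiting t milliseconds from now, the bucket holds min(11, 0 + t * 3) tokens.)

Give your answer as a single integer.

Answer: 1

Derivation:
Need 0 + t * 3 >= 3, so t >= 3/3.
Smallest integer t = ceil(3/3) = 1.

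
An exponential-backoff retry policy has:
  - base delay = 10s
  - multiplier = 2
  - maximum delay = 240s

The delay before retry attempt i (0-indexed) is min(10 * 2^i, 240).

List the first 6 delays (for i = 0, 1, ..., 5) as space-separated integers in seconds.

Computing each delay:
  i=0: min(10*2^0, 240) = 10
  i=1: min(10*2^1, 240) = 20
  i=2: min(10*2^2, 240) = 40
  i=3: min(10*2^3, 240) = 80
  i=4: min(10*2^4, 240) = 160
  i=5: min(10*2^5, 240) = 240

Answer: 10 20 40 80 160 240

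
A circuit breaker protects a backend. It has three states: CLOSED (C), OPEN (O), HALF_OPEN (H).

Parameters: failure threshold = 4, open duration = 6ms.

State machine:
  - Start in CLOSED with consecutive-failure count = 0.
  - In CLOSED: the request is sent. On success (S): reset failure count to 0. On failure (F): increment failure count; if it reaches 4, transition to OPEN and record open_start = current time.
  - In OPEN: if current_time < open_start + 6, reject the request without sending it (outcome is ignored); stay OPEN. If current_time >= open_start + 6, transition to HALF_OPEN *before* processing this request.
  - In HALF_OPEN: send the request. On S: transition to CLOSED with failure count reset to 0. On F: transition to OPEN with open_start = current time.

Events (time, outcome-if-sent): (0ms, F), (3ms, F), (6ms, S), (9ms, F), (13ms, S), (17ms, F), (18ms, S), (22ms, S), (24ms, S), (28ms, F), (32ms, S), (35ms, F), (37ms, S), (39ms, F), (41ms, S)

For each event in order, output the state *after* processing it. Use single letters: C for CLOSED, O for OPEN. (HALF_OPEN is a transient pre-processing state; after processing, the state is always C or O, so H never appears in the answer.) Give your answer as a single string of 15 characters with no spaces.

Answer: CCCCCCCCCCCCCCC

Derivation:
State after each event:
  event#1 t=0ms outcome=F: state=CLOSED
  event#2 t=3ms outcome=F: state=CLOSED
  event#3 t=6ms outcome=S: state=CLOSED
  event#4 t=9ms outcome=F: state=CLOSED
  event#5 t=13ms outcome=S: state=CLOSED
  event#6 t=17ms outcome=F: state=CLOSED
  event#7 t=18ms outcome=S: state=CLOSED
  event#8 t=22ms outcome=S: state=CLOSED
  event#9 t=24ms outcome=S: state=CLOSED
  event#10 t=28ms outcome=F: state=CLOSED
  event#11 t=32ms outcome=S: state=CLOSED
  event#12 t=35ms outcome=F: state=CLOSED
  event#13 t=37ms outcome=S: state=CLOSED
  event#14 t=39ms outcome=F: state=CLOSED
  event#15 t=41ms outcome=S: state=CLOSED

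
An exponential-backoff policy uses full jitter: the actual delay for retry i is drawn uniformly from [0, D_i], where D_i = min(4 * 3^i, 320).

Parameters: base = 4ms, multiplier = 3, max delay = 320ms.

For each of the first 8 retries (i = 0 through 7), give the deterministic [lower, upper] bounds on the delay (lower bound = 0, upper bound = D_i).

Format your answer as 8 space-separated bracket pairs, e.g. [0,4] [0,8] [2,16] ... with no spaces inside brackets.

Answer: [0,4] [0,12] [0,36] [0,108] [0,320] [0,320] [0,320] [0,320]

Derivation:
Computing bounds per retry:
  i=0: D_i=min(4*3^0,320)=4, bounds=[0,4]
  i=1: D_i=min(4*3^1,320)=12, bounds=[0,12]
  i=2: D_i=min(4*3^2,320)=36, bounds=[0,36]
  i=3: D_i=min(4*3^3,320)=108, bounds=[0,108]
  i=4: D_i=min(4*3^4,320)=320, bounds=[0,320]
  i=5: D_i=min(4*3^5,320)=320, bounds=[0,320]
  i=6: D_i=min(4*3^6,320)=320, bounds=[0,320]
  i=7: D_i=min(4*3^7,320)=320, bounds=[0,320]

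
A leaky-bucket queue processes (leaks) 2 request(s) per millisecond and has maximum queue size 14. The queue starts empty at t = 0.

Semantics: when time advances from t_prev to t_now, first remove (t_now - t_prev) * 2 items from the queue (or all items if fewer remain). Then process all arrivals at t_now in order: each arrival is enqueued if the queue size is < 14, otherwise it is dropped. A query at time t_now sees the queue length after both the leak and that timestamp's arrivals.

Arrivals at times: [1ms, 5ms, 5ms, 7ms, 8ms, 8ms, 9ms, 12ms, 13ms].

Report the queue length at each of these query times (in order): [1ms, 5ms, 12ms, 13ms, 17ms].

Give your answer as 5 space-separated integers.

Queue lengths at query times:
  query t=1ms: backlog = 1
  query t=5ms: backlog = 2
  query t=12ms: backlog = 1
  query t=13ms: backlog = 1
  query t=17ms: backlog = 0

Answer: 1 2 1 1 0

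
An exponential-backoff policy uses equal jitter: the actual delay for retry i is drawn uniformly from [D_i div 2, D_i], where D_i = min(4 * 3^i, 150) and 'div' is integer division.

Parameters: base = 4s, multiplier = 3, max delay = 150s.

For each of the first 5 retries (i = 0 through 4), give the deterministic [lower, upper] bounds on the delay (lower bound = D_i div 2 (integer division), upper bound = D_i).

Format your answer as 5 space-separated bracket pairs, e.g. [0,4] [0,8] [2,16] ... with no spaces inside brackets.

Computing bounds per retry:
  i=0: D_i=min(4*3^0,150)=4, bounds=[2,4]
  i=1: D_i=min(4*3^1,150)=12, bounds=[6,12]
  i=2: D_i=min(4*3^2,150)=36, bounds=[18,36]
  i=3: D_i=min(4*3^3,150)=108, bounds=[54,108]
  i=4: D_i=min(4*3^4,150)=150, bounds=[75,150]

Answer: [2,4] [6,12] [18,36] [54,108] [75,150]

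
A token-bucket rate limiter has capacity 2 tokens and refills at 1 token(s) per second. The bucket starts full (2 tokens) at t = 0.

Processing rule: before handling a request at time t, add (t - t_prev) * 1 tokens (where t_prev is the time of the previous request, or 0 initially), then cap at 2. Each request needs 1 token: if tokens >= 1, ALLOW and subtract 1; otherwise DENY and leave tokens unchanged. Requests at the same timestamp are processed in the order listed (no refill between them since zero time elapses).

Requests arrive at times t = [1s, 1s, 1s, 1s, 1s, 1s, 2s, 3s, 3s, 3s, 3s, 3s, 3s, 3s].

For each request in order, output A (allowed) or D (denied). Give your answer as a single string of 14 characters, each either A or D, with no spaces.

Simulating step by step:
  req#1 t=1s: ALLOW
  req#2 t=1s: ALLOW
  req#3 t=1s: DENY
  req#4 t=1s: DENY
  req#5 t=1s: DENY
  req#6 t=1s: DENY
  req#7 t=2s: ALLOW
  req#8 t=3s: ALLOW
  req#9 t=3s: DENY
  req#10 t=3s: DENY
  req#11 t=3s: DENY
  req#12 t=3s: DENY
  req#13 t=3s: DENY
  req#14 t=3s: DENY

Answer: AADDDDAADDDDDD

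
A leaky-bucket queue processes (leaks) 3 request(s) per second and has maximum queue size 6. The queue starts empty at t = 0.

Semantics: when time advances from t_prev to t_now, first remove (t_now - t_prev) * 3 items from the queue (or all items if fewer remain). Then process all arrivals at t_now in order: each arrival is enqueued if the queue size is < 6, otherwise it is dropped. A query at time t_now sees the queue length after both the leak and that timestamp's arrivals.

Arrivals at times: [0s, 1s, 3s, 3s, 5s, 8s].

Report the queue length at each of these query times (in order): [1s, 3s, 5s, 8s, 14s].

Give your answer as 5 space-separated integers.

Queue lengths at query times:
  query t=1s: backlog = 1
  query t=3s: backlog = 2
  query t=5s: backlog = 1
  query t=8s: backlog = 1
  query t=14s: backlog = 0

Answer: 1 2 1 1 0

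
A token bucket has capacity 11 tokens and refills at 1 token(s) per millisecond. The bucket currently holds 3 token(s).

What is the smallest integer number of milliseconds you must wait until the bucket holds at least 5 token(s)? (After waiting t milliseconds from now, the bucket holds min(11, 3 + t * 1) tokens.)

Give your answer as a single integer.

Need 3 + t * 1 >= 5, so t >= 2/1.
Smallest integer t = ceil(2/1) = 2.

Answer: 2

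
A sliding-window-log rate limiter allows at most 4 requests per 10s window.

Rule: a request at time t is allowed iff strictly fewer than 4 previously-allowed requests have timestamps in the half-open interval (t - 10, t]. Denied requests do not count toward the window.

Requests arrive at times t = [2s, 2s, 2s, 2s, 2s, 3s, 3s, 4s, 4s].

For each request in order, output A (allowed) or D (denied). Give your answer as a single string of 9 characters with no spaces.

Tracking allowed requests in the window:
  req#1 t=2s: ALLOW
  req#2 t=2s: ALLOW
  req#3 t=2s: ALLOW
  req#4 t=2s: ALLOW
  req#5 t=2s: DENY
  req#6 t=3s: DENY
  req#7 t=3s: DENY
  req#8 t=4s: DENY
  req#9 t=4s: DENY

Answer: AAAADDDDD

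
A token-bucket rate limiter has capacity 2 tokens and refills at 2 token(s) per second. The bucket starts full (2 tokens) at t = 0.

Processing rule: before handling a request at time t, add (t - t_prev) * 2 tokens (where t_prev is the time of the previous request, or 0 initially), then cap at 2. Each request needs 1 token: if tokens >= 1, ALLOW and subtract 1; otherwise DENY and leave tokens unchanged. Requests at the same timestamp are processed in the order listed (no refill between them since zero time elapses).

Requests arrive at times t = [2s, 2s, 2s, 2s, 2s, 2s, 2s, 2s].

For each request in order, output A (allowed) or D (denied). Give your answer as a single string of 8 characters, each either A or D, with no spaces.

Simulating step by step:
  req#1 t=2s: ALLOW
  req#2 t=2s: ALLOW
  req#3 t=2s: DENY
  req#4 t=2s: DENY
  req#5 t=2s: DENY
  req#6 t=2s: DENY
  req#7 t=2s: DENY
  req#8 t=2s: DENY

Answer: AADDDDDD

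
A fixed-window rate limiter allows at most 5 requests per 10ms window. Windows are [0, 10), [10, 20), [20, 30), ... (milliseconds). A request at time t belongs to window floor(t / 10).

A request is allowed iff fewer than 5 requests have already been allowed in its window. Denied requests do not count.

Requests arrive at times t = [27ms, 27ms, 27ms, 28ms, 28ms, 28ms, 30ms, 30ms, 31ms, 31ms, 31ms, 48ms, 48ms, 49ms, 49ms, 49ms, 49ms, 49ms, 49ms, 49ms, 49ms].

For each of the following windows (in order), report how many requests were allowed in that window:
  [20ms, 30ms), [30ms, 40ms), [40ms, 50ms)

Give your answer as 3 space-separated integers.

Answer: 5 5 5

Derivation:
Processing requests:
  req#1 t=27ms (window 2): ALLOW
  req#2 t=27ms (window 2): ALLOW
  req#3 t=27ms (window 2): ALLOW
  req#4 t=28ms (window 2): ALLOW
  req#5 t=28ms (window 2): ALLOW
  req#6 t=28ms (window 2): DENY
  req#7 t=30ms (window 3): ALLOW
  req#8 t=30ms (window 3): ALLOW
  req#9 t=31ms (window 3): ALLOW
  req#10 t=31ms (window 3): ALLOW
  req#11 t=31ms (window 3): ALLOW
  req#12 t=48ms (window 4): ALLOW
  req#13 t=48ms (window 4): ALLOW
  req#14 t=49ms (window 4): ALLOW
  req#15 t=49ms (window 4): ALLOW
  req#16 t=49ms (window 4): ALLOW
  req#17 t=49ms (window 4): DENY
  req#18 t=49ms (window 4): DENY
  req#19 t=49ms (window 4): DENY
  req#20 t=49ms (window 4): DENY
  req#21 t=49ms (window 4): DENY

Allowed counts by window: 5 5 5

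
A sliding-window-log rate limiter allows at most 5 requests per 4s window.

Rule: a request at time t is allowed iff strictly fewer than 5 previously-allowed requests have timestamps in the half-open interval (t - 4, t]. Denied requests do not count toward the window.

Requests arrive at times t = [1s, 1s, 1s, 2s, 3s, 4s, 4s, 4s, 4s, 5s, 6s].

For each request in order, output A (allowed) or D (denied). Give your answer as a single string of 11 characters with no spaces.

Tracking allowed requests in the window:
  req#1 t=1s: ALLOW
  req#2 t=1s: ALLOW
  req#3 t=1s: ALLOW
  req#4 t=2s: ALLOW
  req#5 t=3s: ALLOW
  req#6 t=4s: DENY
  req#7 t=4s: DENY
  req#8 t=4s: DENY
  req#9 t=4s: DENY
  req#10 t=5s: ALLOW
  req#11 t=6s: ALLOW

Answer: AAAAADDDDAA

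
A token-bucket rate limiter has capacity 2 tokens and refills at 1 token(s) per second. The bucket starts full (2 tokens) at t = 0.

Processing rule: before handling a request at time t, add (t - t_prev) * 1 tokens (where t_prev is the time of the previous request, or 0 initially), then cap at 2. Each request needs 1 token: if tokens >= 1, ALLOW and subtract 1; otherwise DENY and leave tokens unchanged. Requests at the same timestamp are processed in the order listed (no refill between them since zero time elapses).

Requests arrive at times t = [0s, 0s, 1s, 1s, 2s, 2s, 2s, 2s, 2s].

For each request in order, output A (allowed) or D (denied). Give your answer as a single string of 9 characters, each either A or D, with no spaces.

Answer: AAADADDDD

Derivation:
Simulating step by step:
  req#1 t=0s: ALLOW
  req#2 t=0s: ALLOW
  req#3 t=1s: ALLOW
  req#4 t=1s: DENY
  req#5 t=2s: ALLOW
  req#6 t=2s: DENY
  req#7 t=2s: DENY
  req#8 t=2s: DENY
  req#9 t=2s: DENY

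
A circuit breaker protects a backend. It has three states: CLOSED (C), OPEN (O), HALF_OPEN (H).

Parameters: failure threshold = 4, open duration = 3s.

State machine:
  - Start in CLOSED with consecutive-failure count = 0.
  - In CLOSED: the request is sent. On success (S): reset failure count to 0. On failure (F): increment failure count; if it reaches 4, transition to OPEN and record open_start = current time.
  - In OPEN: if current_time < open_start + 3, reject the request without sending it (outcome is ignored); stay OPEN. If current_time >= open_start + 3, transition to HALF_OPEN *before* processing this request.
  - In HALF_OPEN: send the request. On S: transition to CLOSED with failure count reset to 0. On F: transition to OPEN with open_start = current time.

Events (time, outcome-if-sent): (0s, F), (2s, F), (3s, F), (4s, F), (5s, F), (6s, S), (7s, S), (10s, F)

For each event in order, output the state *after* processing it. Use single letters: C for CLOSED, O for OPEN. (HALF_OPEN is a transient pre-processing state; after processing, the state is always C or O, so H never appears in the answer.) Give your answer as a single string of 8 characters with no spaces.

State after each event:
  event#1 t=0s outcome=F: state=CLOSED
  event#2 t=2s outcome=F: state=CLOSED
  event#3 t=3s outcome=F: state=CLOSED
  event#4 t=4s outcome=F: state=OPEN
  event#5 t=5s outcome=F: state=OPEN
  event#6 t=6s outcome=S: state=OPEN
  event#7 t=7s outcome=S: state=CLOSED
  event#8 t=10s outcome=F: state=CLOSED

Answer: CCCOOOCC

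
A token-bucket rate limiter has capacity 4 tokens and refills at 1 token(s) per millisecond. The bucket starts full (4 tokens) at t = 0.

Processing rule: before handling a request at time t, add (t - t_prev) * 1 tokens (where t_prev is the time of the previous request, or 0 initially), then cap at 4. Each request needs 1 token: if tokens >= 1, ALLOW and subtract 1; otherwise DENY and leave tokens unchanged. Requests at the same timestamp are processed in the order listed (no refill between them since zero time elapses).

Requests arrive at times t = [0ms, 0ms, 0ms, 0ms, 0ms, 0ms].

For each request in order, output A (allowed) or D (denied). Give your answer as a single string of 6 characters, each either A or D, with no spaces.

Simulating step by step:
  req#1 t=0ms: ALLOW
  req#2 t=0ms: ALLOW
  req#3 t=0ms: ALLOW
  req#4 t=0ms: ALLOW
  req#5 t=0ms: DENY
  req#6 t=0ms: DENY

Answer: AAAADD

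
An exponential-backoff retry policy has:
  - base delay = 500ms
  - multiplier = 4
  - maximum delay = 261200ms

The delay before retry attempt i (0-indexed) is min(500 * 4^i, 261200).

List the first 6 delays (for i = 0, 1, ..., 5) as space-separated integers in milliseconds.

Answer: 500 2000 8000 32000 128000 261200

Derivation:
Computing each delay:
  i=0: min(500*4^0, 261200) = 500
  i=1: min(500*4^1, 261200) = 2000
  i=2: min(500*4^2, 261200) = 8000
  i=3: min(500*4^3, 261200) = 32000
  i=4: min(500*4^4, 261200) = 128000
  i=5: min(500*4^5, 261200) = 261200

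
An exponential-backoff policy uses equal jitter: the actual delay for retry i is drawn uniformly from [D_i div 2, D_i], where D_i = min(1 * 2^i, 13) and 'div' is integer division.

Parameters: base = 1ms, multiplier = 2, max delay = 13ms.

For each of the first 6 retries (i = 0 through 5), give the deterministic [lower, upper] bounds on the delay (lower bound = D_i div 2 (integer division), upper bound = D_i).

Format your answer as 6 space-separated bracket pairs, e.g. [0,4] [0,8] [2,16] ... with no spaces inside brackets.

Answer: [0,1] [1,2] [2,4] [4,8] [6,13] [6,13]

Derivation:
Computing bounds per retry:
  i=0: D_i=min(1*2^0,13)=1, bounds=[0,1]
  i=1: D_i=min(1*2^1,13)=2, bounds=[1,2]
  i=2: D_i=min(1*2^2,13)=4, bounds=[2,4]
  i=3: D_i=min(1*2^3,13)=8, bounds=[4,8]
  i=4: D_i=min(1*2^4,13)=13, bounds=[6,13]
  i=5: D_i=min(1*2^5,13)=13, bounds=[6,13]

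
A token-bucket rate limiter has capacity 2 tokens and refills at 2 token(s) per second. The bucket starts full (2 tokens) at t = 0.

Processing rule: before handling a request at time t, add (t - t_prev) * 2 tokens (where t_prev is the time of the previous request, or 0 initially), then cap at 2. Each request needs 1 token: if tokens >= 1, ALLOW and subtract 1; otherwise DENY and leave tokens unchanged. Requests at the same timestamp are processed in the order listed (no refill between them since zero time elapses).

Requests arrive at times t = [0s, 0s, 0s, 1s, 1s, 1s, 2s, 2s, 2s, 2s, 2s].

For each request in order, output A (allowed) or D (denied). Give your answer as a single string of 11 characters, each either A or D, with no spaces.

Simulating step by step:
  req#1 t=0s: ALLOW
  req#2 t=0s: ALLOW
  req#3 t=0s: DENY
  req#4 t=1s: ALLOW
  req#5 t=1s: ALLOW
  req#6 t=1s: DENY
  req#7 t=2s: ALLOW
  req#8 t=2s: ALLOW
  req#9 t=2s: DENY
  req#10 t=2s: DENY
  req#11 t=2s: DENY

Answer: AADAADAADDD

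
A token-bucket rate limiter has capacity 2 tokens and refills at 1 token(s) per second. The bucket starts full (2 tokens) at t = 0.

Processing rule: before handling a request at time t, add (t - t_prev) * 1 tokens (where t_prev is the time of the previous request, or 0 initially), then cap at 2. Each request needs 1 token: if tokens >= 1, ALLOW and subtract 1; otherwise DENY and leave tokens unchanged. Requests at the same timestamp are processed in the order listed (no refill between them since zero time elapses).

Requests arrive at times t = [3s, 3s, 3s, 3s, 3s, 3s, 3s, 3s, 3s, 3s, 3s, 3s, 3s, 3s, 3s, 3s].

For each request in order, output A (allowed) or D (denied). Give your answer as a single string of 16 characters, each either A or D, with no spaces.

Simulating step by step:
  req#1 t=3s: ALLOW
  req#2 t=3s: ALLOW
  req#3 t=3s: DENY
  req#4 t=3s: DENY
  req#5 t=3s: DENY
  req#6 t=3s: DENY
  req#7 t=3s: DENY
  req#8 t=3s: DENY
  req#9 t=3s: DENY
  req#10 t=3s: DENY
  req#11 t=3s: DENY
  req#12 t=3s: DENY
  req#13 t=3s: DENY
  req#14 t=3s: DENY
  req#15 t=3s: DENY
  req#16 t=3s: DENY

Answer: AADDDDDDDDDDDDDD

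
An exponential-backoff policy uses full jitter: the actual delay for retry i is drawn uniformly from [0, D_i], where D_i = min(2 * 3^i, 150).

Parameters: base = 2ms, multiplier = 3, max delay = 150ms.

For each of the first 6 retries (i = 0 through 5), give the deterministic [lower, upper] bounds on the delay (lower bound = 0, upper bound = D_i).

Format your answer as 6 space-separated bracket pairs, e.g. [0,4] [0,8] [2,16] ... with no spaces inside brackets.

Answer: [0,2] [0,6] [0,18] [0,54] [0,150] [0,150]

Derivation:
Computing bounds per retry:
  i=0: D_i=min(2*3^0,150)=2, bounds=[0,2]
  i=1: D_i=min(2*3^1,150)=6, bounds=[0,6]
  i=2: D_i=min(2*3^2,150)=18, bounds=[0,18]
  i=3: D_i=min(2*3^3,150)=54, bounds=[0,54]
  i=4: D_i=min(2*3^4,150)=150, bounds=[0,150]
  i=5: D_i=min(2*3^5,150)=150, bounds=[0,150]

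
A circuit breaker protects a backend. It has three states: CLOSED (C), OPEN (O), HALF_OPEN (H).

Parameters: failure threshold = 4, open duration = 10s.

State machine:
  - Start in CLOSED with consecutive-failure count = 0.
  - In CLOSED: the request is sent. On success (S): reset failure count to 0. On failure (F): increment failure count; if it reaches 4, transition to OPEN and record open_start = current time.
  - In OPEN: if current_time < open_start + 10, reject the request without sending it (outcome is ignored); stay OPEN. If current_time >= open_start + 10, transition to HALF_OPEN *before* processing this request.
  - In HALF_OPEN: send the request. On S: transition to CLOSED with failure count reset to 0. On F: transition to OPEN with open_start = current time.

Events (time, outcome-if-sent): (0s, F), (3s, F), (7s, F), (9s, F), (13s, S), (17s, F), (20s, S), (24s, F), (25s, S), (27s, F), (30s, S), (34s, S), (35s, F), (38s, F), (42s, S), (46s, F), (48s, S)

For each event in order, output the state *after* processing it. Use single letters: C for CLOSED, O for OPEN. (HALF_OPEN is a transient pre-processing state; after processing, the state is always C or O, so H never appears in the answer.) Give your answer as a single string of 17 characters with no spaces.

Answer: CCCOOOCCCCCCCCCCC

Derivation:
State after each event:
  event#1 t=0s outcome=F: state=CLOSED
  event#2 t=3s outcome=F: state=CLOSED
  event#3 t=7s outcome=F: state=CLOSED
  event#4 t=9s outcome=F: state=OPEN
  event#5 t=13s outcome=S: state=OPEN
  event#6 t=17s outcome=F: state=OPEN
  event#7 t=20s outcome=S: state=CLOSED
  event#8 t=24s outcome=F: state=CLOSED
  event#9 t=25s outcome=S: state=CLOSED
  event#10 t=27s outcome=F: state=CLOSED
  event#11 t=30s outcome=S: state=CLOSED
  event#12 t=34s outcome=S: state=CLOSED
  event#13 t=35s outcome=F: state=CLOSED
  event#14 t=38s outcome=F: state=CLOSED
  event#15 t=42s outcome=S: state=CLOSED
  event#16 t=46s outcome=F: state=CLOSED
  event#17 t=48s outcome=S: state=CLOSED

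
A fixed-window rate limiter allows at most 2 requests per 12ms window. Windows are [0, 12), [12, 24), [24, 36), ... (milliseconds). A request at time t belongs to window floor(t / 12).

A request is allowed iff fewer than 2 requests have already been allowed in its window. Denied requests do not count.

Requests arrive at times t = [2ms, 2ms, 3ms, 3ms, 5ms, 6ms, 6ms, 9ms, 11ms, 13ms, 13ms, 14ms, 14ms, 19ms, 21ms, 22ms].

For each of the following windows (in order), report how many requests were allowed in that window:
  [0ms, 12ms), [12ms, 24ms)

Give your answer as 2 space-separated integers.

Processing requests:
  req#1 t=2ms (window 0): ALLOW
  req#2 t=2ms (window 0): ALLOW
  req#3 t=3ms (window 0): DENY
  req#4 t=3ms (window 0): DENY
  req#5 t=5ms (window 0): DENY
  req#6 t=6ms (window 0): DENY
  req#7 t=6ms (window 0): DENY
  req#8 t=9ms (window 0): DENY
  req#9 t=11ms (window 0): DENY
  req#10 t=13ms (window 1): ALLOW
  req#11 t=13ms (window 1): ALLOW
  req#12 t=14ms (window 1): DENY
  req#13 t=14ms (window 1): DENY
  req#14 t=19ms (window 1): DENY
  req#15 t=21ms (window 1): DENY
  req#16 t=22ms (window 1): DENY

Allowed counts by window: 2 2

Answer: 2 2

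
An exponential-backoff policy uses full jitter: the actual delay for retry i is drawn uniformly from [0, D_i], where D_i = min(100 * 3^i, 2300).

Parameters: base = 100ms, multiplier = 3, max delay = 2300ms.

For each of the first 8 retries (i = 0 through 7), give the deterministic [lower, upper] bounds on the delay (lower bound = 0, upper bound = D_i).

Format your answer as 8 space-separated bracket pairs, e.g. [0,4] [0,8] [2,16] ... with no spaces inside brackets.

Answer: [0,100] [0,300] [0,900] [0,2300] [0,2300] [0,2300] [0,2300] [0,2300]

Derivation:
Computing bounds per retry:
  i=0: D_i=min(100*3^0,2300)=100, bounds=[0,100]
  i=1: D_i=min(100*3^1,2300)=300, bounds=[0,300]
  i=2: D_i=min(100*3^2,2300)=900, bounds=[0,900]
  i=3: D_i=min(100*3^3,2300)=2300, bounds=[0,2300]
  i=4: D_i=min(100*3^4,2300)=2300, bounds=[0,2300]
  i=5: D_i=min(100*3^5,2300)=2300, bounds=[0,2300]
  i=6: D_i=min(100*3^6,2300)=2300, bounds=[0,2300]
  i=7: D_i=min(100*3^7,2300)=2300, bounds=[0,2300]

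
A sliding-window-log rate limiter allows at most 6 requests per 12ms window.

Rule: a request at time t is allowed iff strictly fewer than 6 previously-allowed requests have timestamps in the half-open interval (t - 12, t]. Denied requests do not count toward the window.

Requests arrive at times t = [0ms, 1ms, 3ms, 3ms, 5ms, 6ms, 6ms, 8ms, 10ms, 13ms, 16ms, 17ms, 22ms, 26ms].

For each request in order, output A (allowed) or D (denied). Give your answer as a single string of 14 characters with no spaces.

Tracking allowed requests in the window:
  req#1 t=0ms: ALLOW
  req#2 t=1ms: ALLOW
  req#3 t=3ms: ALLOW
  req#4 t=3ms: ALLOW
  req#5 t=5ms: ALLOW
  req#6 t=6ms: ALLOW
  req#7 t=6ms: DENY
  req#8 t=8ms: DENY
  req#9 t=10ms: DENY
  req#10 t=13ms: ALLOW
  req#11 t=16ms: ALLOW
  req#12 t=17ms: ALLOW
  req#13 t=22ms: ALLOW
  req#14 t=26ms: ALLOW

Answer: AAAAAADDDAAAAA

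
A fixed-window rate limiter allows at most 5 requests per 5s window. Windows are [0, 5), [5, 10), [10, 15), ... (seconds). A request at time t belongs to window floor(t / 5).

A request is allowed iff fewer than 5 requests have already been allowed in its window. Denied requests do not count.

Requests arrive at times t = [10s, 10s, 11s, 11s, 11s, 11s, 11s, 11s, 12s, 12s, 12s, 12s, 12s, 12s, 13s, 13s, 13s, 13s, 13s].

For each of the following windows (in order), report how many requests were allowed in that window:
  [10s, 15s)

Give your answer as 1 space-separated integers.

Processing requests:
  req#1 t=10s (window 2): ALLOW
  req#2 t=10s (window 2): ALLOW
  req#3 t=11s (window 2): ALLOW
  req#4 t=11s (window 2): ALLOW
  req#5 t=11s (window 2): ALLOW
  req#6 t=11s (window 2): DENY
  req#7 t=11s (window 2): DENY
  req#8 t=11s (window 2): DENY
  req#9 t=12s (window 2): DENY
  req#10 t=12s (window 2): DENY
  req#11 t=12s (window 2): DENY
  req#12 t=12s (window 2): DENY
  req#13 t=12s (window 2): DENY
  req#14 t=12s (window 2): DENY
  req#15 t=13s (window 2): DENY
  req#16 t=13s (window 2): DENY
  req#17 t=13s (window 2): DENY
  req#18 t=13s (window 2): DENY
  req#19 t=13s (window 2): DENY

Allowed counts by window: 5

Answer: 5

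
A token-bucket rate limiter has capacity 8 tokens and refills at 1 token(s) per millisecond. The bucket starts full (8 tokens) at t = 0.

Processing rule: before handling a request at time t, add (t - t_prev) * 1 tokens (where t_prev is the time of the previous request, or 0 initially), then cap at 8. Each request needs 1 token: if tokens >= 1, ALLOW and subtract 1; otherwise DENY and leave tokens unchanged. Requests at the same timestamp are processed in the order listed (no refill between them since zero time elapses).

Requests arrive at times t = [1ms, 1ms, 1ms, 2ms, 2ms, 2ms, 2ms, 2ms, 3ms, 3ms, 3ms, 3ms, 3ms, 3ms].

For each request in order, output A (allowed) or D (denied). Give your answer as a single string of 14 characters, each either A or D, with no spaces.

Answer: AAAAAAAAAADDDD

Derivation:
Simulating step by step:
  req#1 t=1ms: ALLOW
  req#2 t=1ms: ALLOW
  req#3 t=1ms: ALLOW
  req#4 t=2ms: ALLOW
  req#5 t=2ms: ALLOW
  req#6 t=2ms: ALLOW
  req#7 t=2ms: ALLOW
  req#8 t=2ms: ALLOW
  req#9 t=3ms: ALLOW
  req#10 t=3ms: ALLOW
  req#11 t=3ms: DENY
  req#12 t=3ms: DENY
  req#13 t=3ms: DENY
  req#14 t=3ms: DENY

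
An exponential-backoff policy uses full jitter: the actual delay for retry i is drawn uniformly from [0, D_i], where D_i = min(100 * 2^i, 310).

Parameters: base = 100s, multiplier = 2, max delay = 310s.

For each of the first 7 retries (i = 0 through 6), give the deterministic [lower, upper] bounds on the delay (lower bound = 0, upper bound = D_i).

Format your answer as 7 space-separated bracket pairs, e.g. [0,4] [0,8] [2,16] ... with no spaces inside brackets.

Answer: [0,100] [0,200] [0,310] [0,310] [0,310] [0,310] [0,310]

Derivation:
Computing bounds per retry:
  i=0: D_i=min(100*2^0,310)=100, bounds=[0,100]
  i=1: D_i=min(100*2^1,310)=200, bounds=[0,200]
  i=2: D_i=min(100*2^2,310)=310, bounds=[0,310]
  i=3: D_i=min(100*2^3,310)=310, bounds=[0,310]
  i=4: D_i=min(100*2^4,310)=310, bounds=[0,310]
  i=5: D_i=min(100*2^5,310)=310, bounds=[0,310]
  i=6: D_i=min(100*2^6,310)=310, bounds=[0,310]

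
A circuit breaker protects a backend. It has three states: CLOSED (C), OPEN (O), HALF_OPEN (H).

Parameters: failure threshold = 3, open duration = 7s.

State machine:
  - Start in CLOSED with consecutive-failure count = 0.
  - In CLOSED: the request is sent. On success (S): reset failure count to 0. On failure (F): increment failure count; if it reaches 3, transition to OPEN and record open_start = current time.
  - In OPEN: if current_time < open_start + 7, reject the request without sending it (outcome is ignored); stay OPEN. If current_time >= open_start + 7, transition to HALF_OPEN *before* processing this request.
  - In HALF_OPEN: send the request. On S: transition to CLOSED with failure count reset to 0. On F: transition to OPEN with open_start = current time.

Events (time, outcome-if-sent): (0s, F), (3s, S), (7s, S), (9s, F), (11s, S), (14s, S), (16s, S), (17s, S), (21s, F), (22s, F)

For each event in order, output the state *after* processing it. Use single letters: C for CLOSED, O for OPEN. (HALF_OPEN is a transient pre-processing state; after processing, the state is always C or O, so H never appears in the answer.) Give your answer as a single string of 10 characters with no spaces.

Answer: CCCCCCCCCC

Derivation:
State after each event:
  event#1 t=0s outcome=F: state=CLOSED
  event#2 t=3s outcome=S: state=CLOSED
  event#3 t=7s outcome=S: state=CLOSED
  event#4 t=9s outcome=F: state=CLOSED
  event#5 t=11s outcome=S: state=CLOSED
  event#6 t=14s outcome=S: state=CLOSED
  event#7 t=16s outcome=S: state=CLOSED
  event#8 t=17s outcome=S: state=CLOSED
  event#9 t=21s outcome=F: state=CLOSED
  event#10 t=22s outcome=F: state=CLOSED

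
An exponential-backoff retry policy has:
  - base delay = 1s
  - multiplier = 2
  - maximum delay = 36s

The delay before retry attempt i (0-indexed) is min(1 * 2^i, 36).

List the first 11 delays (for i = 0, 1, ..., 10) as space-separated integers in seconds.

Computing each delay:
  i=0: min(1*2^0, 36) = 1
  i=1: min(1*2^1, 36) = 2
  i=2: min(1*2^2, 36) = 4
  i=3: min(1*2^3, 36) = 8
  i=4: min(1*2^4, 36) = 16
  i=5: min(1*2^5, 36) = 32
  i=6: min(1*2^6, 36) = 36
  i=7: min(1*2^7, 36) = 36
  i=8: min(1*2^8, 36) = 36
  i=9: min(1*2^9, 36) = 36
  i=10: min(1*2^10, 36) = 36

Answer: 1 2 4 8 16 32 36 36 36 36 36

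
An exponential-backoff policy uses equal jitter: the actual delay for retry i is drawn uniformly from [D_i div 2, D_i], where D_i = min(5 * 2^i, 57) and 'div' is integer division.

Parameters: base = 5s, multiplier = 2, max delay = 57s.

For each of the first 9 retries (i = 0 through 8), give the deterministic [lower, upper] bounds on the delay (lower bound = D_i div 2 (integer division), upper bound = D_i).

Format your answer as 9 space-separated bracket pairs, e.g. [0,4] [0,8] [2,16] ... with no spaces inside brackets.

Answer: [2,5] [5,10] [10,20] [20,40] [28,57] [28,57] [28,57] [28,57] [28,57]

Derivation:
Computing bounds per retry:
  i=0: D_i=min(5*2^0,57)=5, bounds=[2,5]
  i=1: D_i=min(5*2^1,57)=10, bounds=[5,10]
  i=2: D_i=min(5*2^2,57)=20, bounds=[10,20]
  i=3: D_i=min(5*2^3,57)=40, bounds=[20,40]
  i=4: D_i=min(5*2^4,57)=57, bounds=[28,57]
  i=5: D_i=min(5*2^5,57)=57, bounds=[28,57]
  i=6: D_i=min(5*2^6,57)=57, bounds=[28,57]
  i=7: D_i=min(5*2^7,57)=57, bounds=[28,57]
  i=8: D_i=min(5*2^8,57)=57, bounds=[28,57]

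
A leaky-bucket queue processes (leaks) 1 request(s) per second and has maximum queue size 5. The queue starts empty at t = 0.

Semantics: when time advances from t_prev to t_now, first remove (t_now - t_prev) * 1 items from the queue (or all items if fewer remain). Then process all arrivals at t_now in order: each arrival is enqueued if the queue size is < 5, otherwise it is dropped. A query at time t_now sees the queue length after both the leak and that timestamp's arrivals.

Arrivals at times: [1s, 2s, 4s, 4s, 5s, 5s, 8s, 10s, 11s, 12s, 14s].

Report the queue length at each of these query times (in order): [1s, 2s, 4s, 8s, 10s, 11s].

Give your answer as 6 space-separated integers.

Queue lengths at query times:
  query t=1s: backlog = 1
  query t=2s: backlog = 1
  query t=4s: backlog = 2
  query t=8s: backlog = 1
  query t=10s: backlog = 1
  query t=11s: backlog = 1

Answer: 1 1 2 1 1 1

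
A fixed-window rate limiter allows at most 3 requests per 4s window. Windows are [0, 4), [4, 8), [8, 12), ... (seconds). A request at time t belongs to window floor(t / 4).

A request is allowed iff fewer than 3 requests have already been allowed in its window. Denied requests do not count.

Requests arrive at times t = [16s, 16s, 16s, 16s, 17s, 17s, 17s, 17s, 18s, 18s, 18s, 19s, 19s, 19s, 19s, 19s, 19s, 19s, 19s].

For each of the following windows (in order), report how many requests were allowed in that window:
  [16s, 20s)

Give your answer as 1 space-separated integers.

Answer: 3

Derivation:
Processing requests:
  req#1 t=16s (window 4): ALLOW
  req#2 t=16s (window 4): ALLOW
  req#3 t=16s (window 4): ALLOW
  req#4 t=16s (window 4): DENY
  req#5 t=17s (window 4): DENY
  req#6 t=17s (window 4): DENY
  req#7 t=17s (window 4): DENY
  req#8 t=17s (window 4): DENY
  req#9 t=18s (window 4): DENY
  req#10 t=18s (window 4): DENY
  req#11 t=18s (window 4): DENY
  req#12 t=19s (window 4): DENY
  req#13 t=19s (window 4): DENY
  req#14 t=19s (window 4): DENY
  req#15 t=19s (window 4): DENY
  req#16 t=19s (window 4): DENY
  req#17 t=19s (window 4): DENY
  req#18 t=19s (window 4): DENY
  req#19 t=19s (window 4): DENY

Allowed counts by window: 3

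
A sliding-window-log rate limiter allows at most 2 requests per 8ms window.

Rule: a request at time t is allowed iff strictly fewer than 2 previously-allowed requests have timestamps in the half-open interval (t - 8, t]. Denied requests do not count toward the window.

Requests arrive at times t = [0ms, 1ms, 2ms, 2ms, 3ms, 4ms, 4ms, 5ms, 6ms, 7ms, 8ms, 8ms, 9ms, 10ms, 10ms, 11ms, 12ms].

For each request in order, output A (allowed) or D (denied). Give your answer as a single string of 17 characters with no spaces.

Answer: AADDDDDDDDADADDDD

Derivation:
Tracking allowed requests in the window:
  req#1 t=0ms: ALLOW
  req#2 t=1ms: ALLOW
  req#3 t=2ms: DENY
  req#4 t=2ms: DENY
  req#5 t=3ms: DENY
  req#6 t=4ms: DENY
  req#7 t=4ms: DENY
  req#8 t=5ms: DENY
  req#9 t=6ms: DENY
  req#10 t=7ms: DENY
  req#11 t=8ms: ALLOW
  req#12 t=8ms: DENY
  req#13 t=9ms: ALLOW
  req#14 t=10ms: DENY
  req#15 t=10ms: DENY
  req#16 t=11ms: DENY
  req#17 t=12ms: DENY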